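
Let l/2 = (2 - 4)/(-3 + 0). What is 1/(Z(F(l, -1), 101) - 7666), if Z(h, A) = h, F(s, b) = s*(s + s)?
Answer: -9/68962 ≈ -0.00013051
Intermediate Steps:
l = 4/3 (l = 2*((2 - 4)/(-3 + 0)) = 2*(-2/(-3)) = 2*(-2*(-1/3)) = 2*(2/3) = 4/3 ≈ 1.3333)
F(s, b) = 2*s**2 (F(s, b) = s*(2*s) = 2*s**2)
1/(Z(F(l, -1), 101) - 7666) = 1/(2*(4/3)**2 - 7666) = 1/(2*(16/9) - 7666) = 1/(32/9 - 7666) = 1/(-68962/9) = -9/68962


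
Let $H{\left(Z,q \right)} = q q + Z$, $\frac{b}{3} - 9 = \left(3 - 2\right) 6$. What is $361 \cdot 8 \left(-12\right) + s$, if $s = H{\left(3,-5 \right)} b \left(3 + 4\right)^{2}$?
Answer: $27084$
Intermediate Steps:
$b = 45$ ($b = 27 + 3 \left(3 - 2\right) 6 = 27 + 3 \cdot 1 \cdot 6 = 27 + 3 \cdot 6 = 27 + 18 = 45$)
$H{\left(Z,q \right)} = Z + q^{2}$ ($H{\left(Z,q \right)} = q^{2} + Z = Z + q^{2}$)
$s = 61740$ ($s = \left(3 + \left(-5\right)^{2}\right) 45 \left(3 + 4\right)^{2} = \left(3 + 25\right) 45 \cdot 7^{2} = 28 \cdot 45 \cdot 49 = 1260 \cdot 49 = 61740$)
$361 \cdot 8 \left(-12\right) + s = 361 \cdot 8 \left(-12\right) + 61740 = 361 \left(-96\right) + 61740 = -34656 + 61740 = 27084$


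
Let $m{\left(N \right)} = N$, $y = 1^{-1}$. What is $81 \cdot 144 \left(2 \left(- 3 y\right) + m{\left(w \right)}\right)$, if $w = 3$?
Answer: $-34992$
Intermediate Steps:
$y = 1$
$81 \cdot 144 \left(2 \left(- 3 y\right) + m{\left(w \right)}\right) = 81 \cdot 144 \left(2 \left(\left(-3\right) 1\right) + 3\right) = 81 \cdot 144 \left(2 \left(-3\right) + 3\right) = 81 \cdot 144 \left(-6 + 3\right) = 81 \cdot 144 \left(-3\right) = 81 \left(-432\right) = -34992$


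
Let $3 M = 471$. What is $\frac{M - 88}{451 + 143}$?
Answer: $\frac{23}{198} \approx 0.11616$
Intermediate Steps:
$M = 157$ ($M = \frac{1}{3} \cdot 471 = 157$)
$\frac{M - 88}{451 + 143} = \frac{157 - 88}{451 + 143} = \frac{69}{594} = 69 \cdot \frac{1}{594} = \frac{23}{198}$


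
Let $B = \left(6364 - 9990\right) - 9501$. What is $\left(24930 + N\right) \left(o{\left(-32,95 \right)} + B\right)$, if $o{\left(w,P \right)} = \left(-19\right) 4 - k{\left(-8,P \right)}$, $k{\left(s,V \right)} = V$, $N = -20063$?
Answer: $-64721366$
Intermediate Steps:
$o{\left(w,P \right)} = -76 - P$ ($o{\left(w,P \right)} = \left(-19\right) 4 - P = -76 - P$)
$B = -13127$ ($B = -3626 - 9501 = -13127$)
$\left(24930 + N\right) \left(o{\left(-32,95 \right)} + B\right) = \left(24930 - 20063\right) \left(\left(-76 - 95\right) - 13127\right) = 4867 \left(\left(-76 - 95\right) - 13127\right) = 4867 \left(-171 - 13127\right) = 4867 \left(-13298\right) = -64721366$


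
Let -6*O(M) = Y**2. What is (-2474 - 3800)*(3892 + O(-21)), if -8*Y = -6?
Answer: -390685117/16 ≈ -2.4418e+7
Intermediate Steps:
Y = 3/4 (Y = -1/8*(-6) = 3/4 ≈ 0.75000)
O(M) = -3/32 (O(M) = -(3/4)**2/6 = -1/6*9/16 = -3/32)
(-2474 - 3800)*(3892 + O(-21)) = (-2474 - 3800)*(3892 - 3/32) = -6274*124541/32 = -390685117/16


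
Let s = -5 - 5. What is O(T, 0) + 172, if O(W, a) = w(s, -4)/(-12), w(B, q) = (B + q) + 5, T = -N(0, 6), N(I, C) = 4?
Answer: 691/4 ≈ 172.75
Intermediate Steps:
T = -4 (T = -1*4 = -4)
s = -10
w(B, q) = 5 + B + q
O(W, a) = ¾ (O(W, a) = (5 - 10 - 4)/(-12) = -9*(-1/12) = ¾)
O(T, 0) + 172 = ¾ + 172 = 691/4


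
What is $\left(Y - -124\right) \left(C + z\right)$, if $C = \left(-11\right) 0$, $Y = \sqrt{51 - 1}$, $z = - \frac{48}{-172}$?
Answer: $\frac{1488}{43} + \frac{60 \sqrt{2}}{43} \approx 36.578$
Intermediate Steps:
$z = \frac{12}{43}$ ($z = \left(-48\right) \left(- \frac{1}{172}\right) = \frac{12}{43} \approx 0.27907$)
$Y = 5 \sqrt{2}$ ($Y = \sqrt{50} = 5 \sqrt{2} \approx 7.0711$)
$C = 0$
$\left(Y - -124\right) \left(C + z\right) = \left(5 \sqrt{2} - -124\right) \left(0 + \frac{12}{43}\right) = \left(5 \sqrt{2} + 124\right) \frac{12}{43} = \left(124 + 5 \sqrt{2}\right) \frac{12}{43} = \frac{1488}{43} + \frac{60 \sqrt{2}}{43}$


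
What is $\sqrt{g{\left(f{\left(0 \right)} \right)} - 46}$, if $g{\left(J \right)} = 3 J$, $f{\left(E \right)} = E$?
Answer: $i \sqrt{46} \approx 6.7823 i$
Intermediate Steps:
$\sqrt{g{\left(f{\left(0 \right)} \right)} - 46} = \sqrt{3 \cdot 0 - 46} = \sqrt{0 - 46} = \sqrt{-46} = i \sqrt{46}$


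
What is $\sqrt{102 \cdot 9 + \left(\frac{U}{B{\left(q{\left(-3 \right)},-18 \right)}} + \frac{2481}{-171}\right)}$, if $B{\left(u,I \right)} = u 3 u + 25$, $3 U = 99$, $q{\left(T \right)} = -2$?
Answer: $\frac{4 \sqrt{251411781}}{2109} \approx 30.073$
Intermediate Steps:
$U = 33$ ($U = \frac{1}{3} \cdot 99 = 33$)
$B{\left(u,I \right)} = 25 + 3 u^{2}$ ($B{\left(u,I \right)} = 3 u u + 25 = 3 u^{2} + 25 = 25 + 3 u^{2}$)
$\sqrt{102 \cdot 9 + \left(\frac{U}{B{\left(q{\left(-3 \right)},-18 \right)}} + \frac{2481}{-171}\right)} = \sqrt{102 \cdot 9 + \left(\frac{33}{25 + 3 \left(-2\right)^{2}} + \frac{2481}{-171}\right)} = \sqrt{918 + \left(\frac{33}{25 + 3 \cdot 4} + 2481 \left(- \frac{1}{171}\right)\right)} = \sqrt{918 - \left(\frac{827}{57} - \frac{33}{25 + 12}\right)} = \sqrt{918 - \left(\frac{827}{57} - \frac{33}{37}\right)} = \sqrt{918 + \left(33 \cdot \frac{1}{37} - \frac{827}{57}\right)} = \sqrt{918 + \left(\frac{33}{37} - \frac{827}{57}\right)} = \sqrt{918 - \frac{28718}{2109}} = \sqrt{\frac{1907344}{2109}} = \frac{4 \sqrt{251411781}}{2109}$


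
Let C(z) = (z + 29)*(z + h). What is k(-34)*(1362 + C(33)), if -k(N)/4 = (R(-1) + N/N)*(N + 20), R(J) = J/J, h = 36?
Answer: 631680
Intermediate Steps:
R(J) = 1
C(z) = (29 + z)*(36 + z) (C(z) = (z + 29)*(z + 36) = (29 + z)*(36 + z))
k(N) = -160 - 8*N (k(N) = -4*(1 + N/N)*(N + 20) = -4*(1 + 1)*(20 + N) = -8*(20 + N) = -4*(40 + 2*N) = -160 - 8*N)
k(-34)*(1362 + C(33)) = (-160 - 8*(-34))*(1362 + (1044 + 33² + 65*33)) = (-160 + 272)*(1362 + (1044 + 1089 + 2145)) = 112*(1362 + 4278) = 112*5640 = 631680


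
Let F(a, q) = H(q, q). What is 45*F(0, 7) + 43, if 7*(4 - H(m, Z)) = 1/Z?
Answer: 10882/49 ≈ 222.08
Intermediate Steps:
H(m, Z) = 4 - 1/(7*Z)
F(a, q) = 4 - 1/(7*q)
45*F(0, 7) + 43 = 45*(4 - 1/7/7) + 43 = 45*(4 - 1/7*1/7) + 43 = 45*(4 - 1/49) + 43 = 45*(195/49) + 43 = 8775/49 + 43 = 10882/49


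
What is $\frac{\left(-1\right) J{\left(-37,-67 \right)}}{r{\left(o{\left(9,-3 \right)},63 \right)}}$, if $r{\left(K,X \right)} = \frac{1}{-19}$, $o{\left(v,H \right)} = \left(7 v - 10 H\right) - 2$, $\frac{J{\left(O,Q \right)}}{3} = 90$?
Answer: $5130$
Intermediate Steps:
$J{\left(O,Q \right)} = 270$ ($J{\left(O,Q \right)} = 3 \cdot 90 = 270$)
$o{\left(v,H \right)} = -2 - 10 H + 7 v$ ($o{\left(v,H \right)} = \left(- 10 H + 7 v\right) - 2 = -2 - 10 H + 7 v$)
$r{\left(K,X \right)} = - \frac{1}{19}$
$\frac{\left(-1\right) J{\left(-37,-67 \right)}}{r{\left(o{\left(9,-3 \right)},63 \right)}} = \frac{\left(-1\right) 270}{- \frac{1}{19}} = \left(-270\right) \left(-19\right) = 5130$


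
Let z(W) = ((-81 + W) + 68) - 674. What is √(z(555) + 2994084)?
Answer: 4*√187122 ≈ 1730.3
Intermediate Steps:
z(W) = -687 + W (z(W) = (-13 + W) - 674 = -687 + W)
√(z(555) + 2994084) = √((-687 + 555) + 2994084) = √(-132 + 2994084) = √2993952 = 4*√187122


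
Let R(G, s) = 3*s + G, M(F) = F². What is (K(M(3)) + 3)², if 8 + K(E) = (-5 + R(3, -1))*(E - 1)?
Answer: 2025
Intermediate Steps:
R(G, s) = G + 3*s
K(E) = -3 - 5*E (K(E) = -8 + (-5 + (3 + 3*(-1)))*(E - 1) = -8 + (-5 + (3 - 3))*(-1 + E) = -8 + (-5 + 0)*(-1 + E) = -8 - 5*(-1 + E) = -8 + (5 - 5*E) = -3 - 5*E)
(K(M(3)) + 3)² = ((-3 - 5*3²) + 3)² = ((-3 - 5*9) + 3)² = ((-3 - 45) + 3)² = (-48 + 3)² = (-45)² = 2025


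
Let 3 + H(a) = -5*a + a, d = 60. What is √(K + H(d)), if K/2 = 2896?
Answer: √5549 ≈ 74.492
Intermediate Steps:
K = 5792 (K = 2*2896 = 5792)
H(a) = -3 - 4*a (H(a) = -3 + (-5*a + a) = -3 - 4*a)
√(K + H(d)) = √(5792 + (-3 - 4*60)) = √(5792 + (-3 - 240)) = √(5792 - 243) = √5549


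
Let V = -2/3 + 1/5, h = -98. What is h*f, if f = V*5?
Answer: 686/3 ≈ 228.67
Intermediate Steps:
V = -7/15 (V = -2*⅓ + 1*(⅕) = -⅔ + ⅕ = -7/15 ≈ -0.46667)
f = -7/3 (f = -7/15*5 = -7/3 ≈ -2.3333)
h*f = -98*(-7/3) = 686/3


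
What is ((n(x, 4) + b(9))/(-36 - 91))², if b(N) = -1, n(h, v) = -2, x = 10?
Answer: 9/16129 ≈ 0.00055800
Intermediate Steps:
((n(x, 4) + b(9))/(-36 - 91))² = ((-2 - 1)/(-36 - 91))² = (-3/(-127))² = (-3*(-1/127))² = (3/127)² = 9/16129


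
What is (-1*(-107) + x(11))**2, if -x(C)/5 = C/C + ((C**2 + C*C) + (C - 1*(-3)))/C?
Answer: 24964/121 ≈ 206.31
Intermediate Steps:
x(C) = -5 - 5*(3 + C + 2*C**2)/C (x(C) = -5*(C/C + ((C**2 + C*C) + (C - 1*(-3)))/C) = -5*(1 + ((C**2 + C**2) + (C + 3))/C) = -5*(1 + (2*C**2 + (3 + C))/C) = -5*(1 + (3 + C + 2*C**2)/C) = -5 - 5*(3 + C + 2*C**2)/C)
(-1*(-107) + x(11))**2 = (-1*(-107) + (-10 - 15/11 - 10*11))**2 = (107 + (-10 - 15*1/11 - 110))**2 = (107 + (-10 - 15/11 - 110))**2 = (107 - 1335/11)**2 = (-158/11)**2 = 24964/121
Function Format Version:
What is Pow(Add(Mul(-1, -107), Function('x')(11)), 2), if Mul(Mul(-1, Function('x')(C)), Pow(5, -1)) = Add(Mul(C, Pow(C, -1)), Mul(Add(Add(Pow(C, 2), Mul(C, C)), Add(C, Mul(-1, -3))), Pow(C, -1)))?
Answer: Rational(24964, 121) ≈ 206.31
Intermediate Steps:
Function('x')(C) = Add(-5, Mul(-5, Pow(C, -1), Add(3, C, Mul(2, Pow(C, 2))))) (Function('x')(C) = Mul(-5, Add(Mul(C, Pow(C, -1)), Mul(Add(Add(Pow(C, 2), Mul(C, C)), Add(C, Mul(-1, -3))), Pow(C, -1)))) = Mul(-5, Add(1, Mul(Add(Add(Pow(C, 2), Pow(C, 2)), Add(C, 3)), Pow(C, -1)))) = Mul(-5, Add(1, Mul(Add(Mul(2, Pow(C, 2)), Add(3, C)), Pow(C, -1)))) = Mul(-5, Add(1, Mul(Add(3, C, Mul(2, Pow(C, 2))), Pow(C, -1)))) = Mul(-5, Add(1, Mul(Pow(C, -1), Add(3, C, Mul(2, Pow(C, 2)))))) = Add(-5, Mul(-5, Pow(C, -1), Add(3, C, Mul(2, Pow(C, 2))))))
Pow(Add(Mul(-1, -107), Function('x')(11)), 2) = Pow(Add(Mul(-1, -107), Add(-10, Mul(-15, Pow(11, -1)), Mul(-10, 11))), 2) = Pow(Add(107, Add(-10, Mul(-15, Rational(1, 11)), -110)), 2) = Pow(Add(107, Add(-10, Rational(-15, 11), -110)), 2) = Pow(Add(107, Rational(-1335, 11)), 2) = Pow(Rational(-158, 11), 2) = Rational(24964, 121)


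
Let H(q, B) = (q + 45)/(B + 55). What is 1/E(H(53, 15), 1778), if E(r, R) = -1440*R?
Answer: -1/2560320 ≈ -3.9058e-7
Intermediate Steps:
H(q, B) = (45 + q)/(55 + B)
1/E(H(53, 15), 1778) = 1/(-1440*1778) = 1/(-2560320) = -1/2560320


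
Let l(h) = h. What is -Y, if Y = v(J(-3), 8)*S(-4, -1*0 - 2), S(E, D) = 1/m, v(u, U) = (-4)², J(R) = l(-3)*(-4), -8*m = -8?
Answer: -16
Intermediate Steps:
m = 1 (m = -⅛*(-8) = 1)
J(R) = 12 (J(R) = -3*(-4) = 12)
v(u, U) = 16
S(E, D) = 1 (S(E, D) = 1/1 = 1)
Y = 16 (Y = 16*1 = 16)
-Y = -1*16 = -16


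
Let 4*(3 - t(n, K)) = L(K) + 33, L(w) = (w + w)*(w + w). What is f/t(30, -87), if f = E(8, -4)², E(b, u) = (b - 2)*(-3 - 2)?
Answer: -1200/10099 ≈ -0.11882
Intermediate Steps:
L(w) = 4*w² (L(w) = (2*w)*(2*w) = 4*w²)
E(b, u) = 10 - 5*b (E(b, u) = (-2 + b)*(-5) = 10 - 5*b)
t(n, K) = -21/4 - K² (t(n, K) = 3 - (4*K² + 33)/4 = 3 - (33 + 4*K²)/4 = 3 + (-33/4 - K²) = -21/4 - K²)
f = 900 (f = (10 - 5*8)² = (10 - 40)² = (-30)² = 900)
f/t(30, -87) = 900/(-21/4 - 1*(-87)²) = 900/(-21/4 - 1*7569) = 900/(-21/4 - 7569) = 900/(-30297/4) = 900*(-4/30297) = -1200/10099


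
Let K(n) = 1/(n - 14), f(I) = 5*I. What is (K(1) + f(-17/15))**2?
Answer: 50176/1521 ≈ 32.989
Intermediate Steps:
K(n) = 1/(-14 + n)
(K(1) + f(-17/15))**2 = (1/(-14 + 1) + 5*(-17/15))**2 = (1/(-13) + 5*(-17*1/15))**2 = (-1/13 + 5*(-17/15))**2 = (-1/13 - 17/3)**2 = (-224/39)**2 = 50176/1521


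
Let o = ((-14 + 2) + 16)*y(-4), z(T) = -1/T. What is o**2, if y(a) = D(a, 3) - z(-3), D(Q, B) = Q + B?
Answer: 256/9 ≈ 28.444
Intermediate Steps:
D(Q, B) = B + Q
y(a) = 8/3 + a (y(a) = (3 + a) - (-1)/(-3) = (3 + a) - (-1)*(-1)/3 = (3 + a) - 1*1/3 = (3 + a) - 1/3 = 8/3 + a)
o = -16/3 (o = ((-14 + 2) + 16)*(8/3 - 4) = (-12 + 16)*(-4/3) = 4*(-4/3) = -16/3 ≈ -5.3333)
o**2 = (-16/3)**2 = 256/9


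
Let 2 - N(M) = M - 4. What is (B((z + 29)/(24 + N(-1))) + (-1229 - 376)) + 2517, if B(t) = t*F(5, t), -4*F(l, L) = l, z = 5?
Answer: 56459/62 ≈ 910.63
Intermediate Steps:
F(l, L) = -l/4
N(M) = 6 - M (N(M) = 2 - (M - 4) = 2 - (-4 + M) = 2 + (4 - M) = 6 - M)
B(t) = -5*t/4 (B(t) = t*(-¼*5) = t*(-5/4) = -5*t/4)
(B((z + 29)/(24 + N(-1))) + (-1229 - 376)) + 2517 = (-5*(5 + 29)/(4*(24 + (6 - 1*(-1)))) + (-1229 - 376)) + 2517 = (-85/(2*(24 + (6 + 1))) - 1605) + 2517 = (-85/(2*(24 + 7)) - 1605) + 2517 = (-85/(2*31) - 1605) + 2517 = (-5/4*34/31 - 1605) + 2517 = (-85/62 - 1605) + 2517 = -99595/62 + 2517 = 56459/62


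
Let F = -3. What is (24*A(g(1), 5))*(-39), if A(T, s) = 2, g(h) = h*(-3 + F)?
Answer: -1872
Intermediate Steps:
g(h) = -6*h (g(h) = h*(-3 - 3) = h*(-6) = -6*h)
(24*A(g(1), 5))*(-39) = (24*2)*(-39) = 48*(-39) = -1872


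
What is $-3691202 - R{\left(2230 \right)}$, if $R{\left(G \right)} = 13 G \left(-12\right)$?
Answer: $-3343322$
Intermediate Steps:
$R{\left(G \right)} = - 156 G$
$-3691202 - R{\left(2230 \right)} = -3691202 - \left(-156\right) 2230 = -3691202 - -347880 = -3691202 + 347880 = -3343322$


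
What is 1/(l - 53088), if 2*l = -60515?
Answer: -2/166691 ≈ -1.1998e-5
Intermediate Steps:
l = -60515/2 (l = (½)*(-60515) = -60515/2 ≈ -30258.)
1/(l - 53088) = 1/(-60515/2 - 53088) = 1/(-166691/2) = -2/166691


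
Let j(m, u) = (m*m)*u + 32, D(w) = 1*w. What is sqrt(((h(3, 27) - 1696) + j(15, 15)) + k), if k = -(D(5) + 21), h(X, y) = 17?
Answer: sqrt(1702) ≈ 41.255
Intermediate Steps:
D(w) = w
j(m, u) = 32 + u*m**2 (j(m, u) = m**2*u + 32 = u*m**2 + 32 = 32 + u*m**2)
k = -26 (k = -(5 + 21) = -1*26 = -26)
sqrt(((h(3, 27) - 1696) + j(15, 15)) + k) = sqrt(((17 - 1696) + (32 + 15*15**2)) - 26) = sqrt((-1679 + (32 + 15*225)) - 26) = sqrt((-1679 + (32 + 3375)) - 26) = sqrt((-1679 + 3407) - 26) = sqrt(1728 - 26) = sqrt(1702)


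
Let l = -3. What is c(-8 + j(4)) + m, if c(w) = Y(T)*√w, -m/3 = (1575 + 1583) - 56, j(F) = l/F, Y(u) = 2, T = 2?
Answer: -9306 + I*√35 ≈ -9306.0 + 5.9161*I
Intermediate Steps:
j(F) = -3/F
m = -9306 (m = -3*((1575 + 1583) - 56) = -3*(3158 - 56) = -3*3102 = -9306)
c(w) = 2*√w
c(-8 + j(4)) + m = 2*√(-8 - 3/4) - 9306 = 2*√(-8 - 3*¼) - 9306 = 2*√(-8 - ¾) - 9306 = 2*√(-35/4) - 9306 = 2*(I*√35/2) - 9306 = I*√35 - 9306 = -9306 + I*√35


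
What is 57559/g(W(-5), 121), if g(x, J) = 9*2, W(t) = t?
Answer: 57559/18 ≈ 3197.7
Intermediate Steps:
g(x, J) = 18
57559/g(W(-5), 121) = 57559/18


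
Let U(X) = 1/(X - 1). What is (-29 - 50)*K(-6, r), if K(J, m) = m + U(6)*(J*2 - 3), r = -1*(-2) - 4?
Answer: 395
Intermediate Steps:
U(X) = 1/(-1 + X)
r = -2 (r = 2 - 4 = -2)
K(J, m) = -⅗ + m + 2*J/5 (K(J, m) = m + (J*2 - 3)/(-1 + 6) = m + (2*J - 3)/5 = m + (-3 + 2*J)/5 = m + (-⅗ + 2*J/5) = -⅗ + m + 2*J/5)
(-29 - 50)*K(-6, r) = (-29 - 50)*(-⅗ - 2 + (⅖)*(-6)) = -79*(-⅗ - 2 - 12/5) = -79*(-5) = 395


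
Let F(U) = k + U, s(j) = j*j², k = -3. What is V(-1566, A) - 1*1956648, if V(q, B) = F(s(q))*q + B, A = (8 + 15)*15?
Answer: 6014047999131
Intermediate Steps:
s(j) = j³
A = 345 (A = 23*15 = 345)
F(U) = -3 + U
V(q, B) = B + q*(-3 + q³) (V(q, B) = (-3 + q³)*q + B = q*(-3 + q³) + B = B + q*(-3 + q³))
V(-1566, A) - 1*1956648 = (345 - 1566*(-3 + (-1566)³)) - 1*1956648 = (345 - 1566*(-3 - 3840389496)) - 1956648 = (345 - 1566*(-3840389499)) - 1956648 = (345 + 6014049955434) - 1956648 = 6014049955779 - 1956648 = 6014047999131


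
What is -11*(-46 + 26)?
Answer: 220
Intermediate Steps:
-11*(-46 + 26) = -11*(-20) = 220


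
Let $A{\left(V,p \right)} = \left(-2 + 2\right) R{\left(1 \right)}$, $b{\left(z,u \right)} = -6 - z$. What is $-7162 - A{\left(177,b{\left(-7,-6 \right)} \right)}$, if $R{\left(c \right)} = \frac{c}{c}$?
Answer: $-7162$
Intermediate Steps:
$R{\left(c \right)} = 1$
$A{\left(V,p \right)} = 0$ ($A{\left(V,p \right)} = \left(-2 + 2\right) 1 = 0 \cdot 1 = 0$)
$-7162 - A{\left(177,b{\left(-7,-6 \right)} \right)} = -7162 - 0 = -7162 + 0 = -7162$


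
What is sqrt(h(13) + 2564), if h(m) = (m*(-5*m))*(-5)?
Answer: sqrt(6789) ≈ 82.395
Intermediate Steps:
h(m) = 25*m**2 (h(m) = -5*m**2*(-5) = 25*m**2)
sqrt(h(13) + 2564) = sqrt(25*13**2 + 2564) = sqrt(25*169 + 2564) = sqrt(4225 + 2564) = sqrt(6789)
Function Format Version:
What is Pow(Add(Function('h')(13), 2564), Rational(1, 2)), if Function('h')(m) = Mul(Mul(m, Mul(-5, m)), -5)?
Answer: Pow(6789, Rational(1, 2)) ≈ 82.395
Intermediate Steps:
Function('h')(m) = Mul(25, Pow(m, 2)) (Function('h')(m) = Mul(Mul(-5, Pow(m, 2)), -5) = Mul(25, Pow(m, 2)))
Pow(Add(Function('h')(13), 2564), Rational(1, 2)) = Pow(Add(Mul(25, Pow(13, 2)), 2564), Rational(1, 2)) = Pow(Add(Mul(25, 169), 2564), Rational(1, 2)) = Pow(Add(4225, 2564), Rational(1, 2)) = Pow(6789, Rational(1, 2))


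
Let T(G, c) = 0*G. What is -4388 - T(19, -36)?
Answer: -4388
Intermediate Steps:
T(G, c) = 0
-4388 - T(19, -36) = -4388 - 1*0 = -4388 + 0 = -4388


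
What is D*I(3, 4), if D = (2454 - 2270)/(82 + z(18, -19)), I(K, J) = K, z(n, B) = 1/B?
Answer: 3496/519 ≈ 6.7360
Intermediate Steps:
D = 3496/1557 (D = (2454 - 2270)/(82 + 1/(-19)) = 184/(82 - 1/19) = 184/(1557/19) = 184*(19/1557) = 3496/1557 ≈ 2.2453)
D*I(3, 4) = (3496/1557)*3 = 3496/519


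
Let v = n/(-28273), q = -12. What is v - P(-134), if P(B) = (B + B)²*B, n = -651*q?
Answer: 38873015108/4039 ≈ 9.6244e+6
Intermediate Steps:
n = 7812 (n = -651*(-12) = 7812)
v = -1116/4039 (v = 7812/(-28273) = 7812*(-1/28273) = -1116/4039 ≈ -0.27631)
P(B) = 4*B³ (P(B) = (2*B)²*B = (4*B²)*B = 4*B³)
v - P(-134) = -1116/4039 - 4*(-134)³ = -1116/4039 - 4*(-2406104) = -1116/4039 - 1*(-9624416) = -1116/4039 + 9624416 = 38873015108/4039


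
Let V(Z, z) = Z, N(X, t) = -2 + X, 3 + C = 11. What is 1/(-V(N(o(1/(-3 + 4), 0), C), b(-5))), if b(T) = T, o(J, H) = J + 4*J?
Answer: -⅓ ≈ -0.33333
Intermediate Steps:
o(J, H) = 5*J
C = 8 (C = -3 + 11 = 8)
1/(-V(N(o(1/(-3 + 4), 0), C), b(-5))) = 1/(-(-2 + 5/(-3 + 4))) = 1/(-(-2 + 5/1)) = 1/(-(-2 + 5*1)) = 1/(-(-2 + 5)) = 1/(-1*3) = 1/(-3) = -⅓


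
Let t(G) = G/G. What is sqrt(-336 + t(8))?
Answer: I*sqrt(335) ≈ 18.303*I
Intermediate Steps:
t(G) = 1
sqrt(-336 + t(8)) = sqrt(-336 + 1) = sqrt(-335) = I*sqrt(335)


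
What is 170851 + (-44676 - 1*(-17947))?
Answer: 144122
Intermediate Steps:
170851 + (-44676 - 1*(-17947)) = 170851 + (-44676 + 17947) = 170851 - 26729 = 144122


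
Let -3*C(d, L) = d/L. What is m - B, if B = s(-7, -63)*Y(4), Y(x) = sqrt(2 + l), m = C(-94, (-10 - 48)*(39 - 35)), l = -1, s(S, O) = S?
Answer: 2389/348 ≈ 6.8649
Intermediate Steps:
C(d, L) = -d/(3*L)
m = -47/348 (m = -1/3*(-94)/(-10 - 48)*(39 - 35) = -1/3*(-94)/(-58*4) = -1/3*(-94)/(-232) = -1/3*(-94)*(-1/232) = -47/348 ≈ -0.13506)
Y(x) = 1 (Y(x) = sqrt(2 - 1) = sqrt(1) = 1)
B = -7 (B = -7*1 = -7)
m - B = -47/348 - 1*(-7) = -47/348 + 7 = 2389/348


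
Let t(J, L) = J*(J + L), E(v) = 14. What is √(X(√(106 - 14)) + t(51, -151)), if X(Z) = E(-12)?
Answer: I*√5086 ≈ 71.316*I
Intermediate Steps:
X(Z) = 14
√(X(√(106 - 14)) + t(51, -151)) = √(14 + 51*(51 - 151)) = √(14 + 51*(-100)) = √(14 - 5100) = √(-5086) = I*√5086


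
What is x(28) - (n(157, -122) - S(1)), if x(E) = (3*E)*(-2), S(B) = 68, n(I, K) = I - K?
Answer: -379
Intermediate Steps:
x(E) = -6*E
x(28) - (n(157, -122) - S(1)) = -6*28 - ((157 - 1*(-122)) - 1*68) = -168 - ((157 + 122) - 68) = -168 - (279 - 68) = -168 - 1*211 = -168 - 211 = -379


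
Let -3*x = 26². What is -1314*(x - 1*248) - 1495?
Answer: 620465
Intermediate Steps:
x = -676/3 (x = -⅓*26² = -⅓*676 = -676/3 ≈ -225.33)
-1314*(x - 1*248) - 1495 = -1314*(-676/3 - 1*248) - 1495 = -1314*(-676/3 - 248) - 1495 = -1314*(-1420/3) - 1495 = 621960 - 1495 = 620465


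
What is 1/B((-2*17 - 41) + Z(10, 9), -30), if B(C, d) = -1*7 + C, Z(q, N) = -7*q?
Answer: -1/152 ≈ -0.0065789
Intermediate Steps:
B(C, d) = -7 + C
1/B((-2*17 - 41) + Z(10, 9), -30) = 1/(-7 + ((-2*17 - 41) - 7*10)) = 1/(-7 + ((-34 - 41) - 70)) = 1/(-7 + (-75 - 70)) = 1/(-7 - 145) = 1/(-152) = -1/152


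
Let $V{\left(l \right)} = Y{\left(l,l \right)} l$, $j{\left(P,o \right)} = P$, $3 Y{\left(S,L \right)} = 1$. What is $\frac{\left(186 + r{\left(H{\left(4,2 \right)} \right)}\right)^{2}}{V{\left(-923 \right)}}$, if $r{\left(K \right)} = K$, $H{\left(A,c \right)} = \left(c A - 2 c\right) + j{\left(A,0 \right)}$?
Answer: $- \frac{112908}{923} \approx -122.33$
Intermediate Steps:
$Y{\left(S,L \right)} = \frac{1}{3}$ ($Y{\left(S,L \right)} = \frac{1}{3} \cdot 1 = \frac{1}{3}$)
$V{\left(l \right)} = \frac{l}{3}$
$H{\left(A,c \right)} = A - 2 c + A c$ ($H{\left(A,c \right)} = \left(c A - 2 c\right) + A = \left(A c - 2 c\right) + A = \left(- 2 c + A c\right) + A = A - 2 c + A c$)
$\frac{\left(186 + r{\left(H{\left(4,2 \right)} \right)}\right)^{2}}{V{\left(-923 \right)}} = \frac{\left(186 + \left(4 - 4 + 4 \cdot 2\right)\right)^{2}}{\frac{1}{3} \left(-923\right)} = \frac{\left(186 + \left(4 - 4 + 8\right)\right)^{2}}{- \frac{923}{3}} = \left(186 + 8\right)^{2} \left(- \frac{3}{923}\right) = 194^{2} \left(- \frac{3}{923}\right) = 37636 \left(- \frac{3}{923}\right) = - \frac{112908}{923}$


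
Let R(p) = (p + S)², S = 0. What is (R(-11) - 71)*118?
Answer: 5900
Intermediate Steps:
R(p) = p² (R(p) = (p + 0)² = p²)
(R(-11) - 71)*118 = ((-11)² - 71)*118 = (121 - 71)*118 = 50*118 = 5900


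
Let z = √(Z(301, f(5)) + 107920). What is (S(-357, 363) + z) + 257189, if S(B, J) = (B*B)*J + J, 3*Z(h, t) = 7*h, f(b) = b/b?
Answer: 46521539 + √977601/3 ≈ 4.6522e+7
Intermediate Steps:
f(b) = 1
Z(h, t) = 7*h/3 (Z(h, t) = (7*h)/3 = 7*h/3)
z = √977601/3 (z = √((7/3)*301 + 107920) = √(2107/3 + 107920) = √(325867/3) = √977601/3 ≈ 329.58)
S(B, J) = J + J*B² (S(B, J) = B²*J + J = J*B² + J = J + J*B²)
(S(-357, 363) + z) + 257189 = (363*(1 + (-357)²) + √977601/3) + 257189 = (363*(1 + 127449) + √977601/3) + 257189 = (363*127450 + √977601/3) + 257189 = (46264350 + √977601/3) + 257189 = 46521539 + √977601/3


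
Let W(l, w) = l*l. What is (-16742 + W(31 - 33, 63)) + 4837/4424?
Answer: -10577725/632 ≈ -16737.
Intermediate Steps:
W(l, w) = l**2
(-16742 + W(31 - 33, 63)) + 4837/4424 = (-16742 + (31 - 33)**2) + 4837/4424 = (-16742 + (-2)**2) + 4837*(1/4424) = (-16742 + 4) + 691/632 = -16738 + 691/632 = -10577725/632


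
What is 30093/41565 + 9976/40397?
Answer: 18739303/19300015 ≈ 0.97095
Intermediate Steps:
30093/41565 + 9976/40397 = 30093*(1/41565) + 9976*(1/40397) = 10031/13855 + 344/1393 = 18739303/19300015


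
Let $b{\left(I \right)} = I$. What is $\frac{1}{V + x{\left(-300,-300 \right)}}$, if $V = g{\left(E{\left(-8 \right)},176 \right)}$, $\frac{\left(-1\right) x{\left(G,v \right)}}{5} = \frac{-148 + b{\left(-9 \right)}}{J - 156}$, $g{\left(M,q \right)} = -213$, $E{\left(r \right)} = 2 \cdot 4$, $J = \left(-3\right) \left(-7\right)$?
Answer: $- \frac{27}{5908} \approx -0.0045701$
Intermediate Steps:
$J = 21$
$E{\left(r \right)} = 8$
$x{\left(G,v \right)} = - \frac{157}{27}$ ($x{\left(G,v \right)} = - 5 \frac{-148 - 9}{21 - 156} = - 5 \left(- \frac{157}{-135}\right) = - 5 \left(\left(-157\right) \left(- \frac{1}{135}\right)\right) = \left(-5\right) \frac{157}{135} = - \frac{157}{27}$)
$V = -213$
$\frac{1}{V + x{\left(-300,-300 \right)}} = \frac{1}{-213 - \frac{157}{27}} = \frac{1}{- \frac{5908}{27}} = - \frac{27}{5908}$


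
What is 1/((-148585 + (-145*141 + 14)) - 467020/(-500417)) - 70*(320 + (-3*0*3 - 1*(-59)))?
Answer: -2243854676157977/84578012652 ≈ -26530.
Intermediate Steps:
1/((-148585 + (-145*141 + 14)) - 467020/(-500417)) - 70*(320 + (-3*0*3 - 1*(-59))) = 1/((-148585 + (-20445 + 14)) - 467020*(-1/500417)) - 70*(320 + (0*3 + 59)) = 1/((-148585 - 20431) + 467020/500417) - 70*(320 + (0 + 59)) = 1/(-169016 + 467020/500417) - 70*(320 + 59) = 1/(-84578012652/500417) - 70*379 = -500417/84578012652 - 1*26530 = -500417/84578012652 - 26530 = -2243854676157977/84578012652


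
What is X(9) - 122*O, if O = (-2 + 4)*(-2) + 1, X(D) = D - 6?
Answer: 369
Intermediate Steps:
X(D) = -6 + D
O = -3 (O = 2*(-2) + 1 = -4 + 1 = -3)
X(9) - 122*O = (-6 + 9) - 122*(-3) = 3 + 366 = 369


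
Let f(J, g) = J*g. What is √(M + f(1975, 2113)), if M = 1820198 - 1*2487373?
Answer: 20*√8765 ≈ 1872.4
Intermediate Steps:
M = -667175 (M = 1820198 - 2487373 = -667175)
√(M + f(1975, 2113)) = √(-667175 + 1975*2113) = √(-667175 + 4173175) = √3506000 = 20*√8765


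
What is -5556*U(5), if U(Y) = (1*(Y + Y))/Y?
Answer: -11112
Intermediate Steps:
U(Y) = 2 (U(Y) = (1*(2*Y))/Y = (2*Y)/Y = 2)
-5556*U(5) = -5556*2 = -11112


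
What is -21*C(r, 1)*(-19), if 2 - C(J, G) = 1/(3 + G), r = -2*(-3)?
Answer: 2793/4 ≈ 698.25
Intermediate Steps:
r = 6
C(J, G) = 2 - 1/(3 + G)
-21*C(r, 1)*(-19) = -21*(5 + 2*1)/(3 + 1)*(-19) = -21*(5 + 2)/4*(-19) = -21*7/4*(-19) = -147/4*(-19) = 2793/4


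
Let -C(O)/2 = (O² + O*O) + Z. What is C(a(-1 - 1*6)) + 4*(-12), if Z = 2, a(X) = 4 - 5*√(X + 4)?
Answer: 184 + 160*I*√3 ≈ 184.0 + 277.13*I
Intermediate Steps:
a(X) = 4 - 5*√(4 + X)
C(O) = -4 - 4*O² (C(O) = -2*((O² + O*O) + 2) = -2*((O² + O²) + 2) = -2*(2*O² + 2) = -2*(2 + 2*O²) = -4 - 4*O²)
C(a(-1 - 1*6)) + 4*(-12) = (-4 - 4*(4 - 5*√(4 + (-1 - 1*6)))²) + 4*(-12) = (-4 - 4*(4 - 5*√(4 + (-1 - 6)))²) - 48 = (-4 - 4*(4 - 5*√(4 - 7))²) - 48 = (-4 - 4*(4 - 5*I*√3)²) - 48 = -52 - 4*(4 - 5*I*√3)²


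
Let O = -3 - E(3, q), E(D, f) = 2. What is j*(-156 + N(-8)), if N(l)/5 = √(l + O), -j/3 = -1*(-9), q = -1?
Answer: 4212 - 135*I*√13 ≈ 4212.0 - 486.75*I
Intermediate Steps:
O = -5 (O = -3 - 1*2 = -3 - 2 = -5)
j = -27 (j = -(-3)*(-9) = -3*9 = -27)
N(l) = 5*√(-5 + l) (N(l) = 5*√(l - 5) = 5*√(-5 + l))
j*(-156 + N(-8)) = -27*(-156 + 5*√(-5 - 8)) = -27*(-156 + 5*√(-13)) = -27*(-156 + 5*(I*√13)) = -27*(-156 + 5*I*√13) = 4212 - 135*I*√13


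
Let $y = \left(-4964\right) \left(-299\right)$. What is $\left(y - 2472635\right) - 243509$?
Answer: $-1231908$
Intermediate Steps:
$y = 1484236$
$\left(y - 2472635\right) - 243509 = \left(1484236 - 2472635\right) - 243509 = -988399 - 243509 = -1231908$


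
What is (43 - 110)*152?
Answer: -10184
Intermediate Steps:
(43 - 110)*152 = -67*152 = -10184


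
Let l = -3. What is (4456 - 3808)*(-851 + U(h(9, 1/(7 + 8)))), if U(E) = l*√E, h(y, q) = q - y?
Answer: -551448 - 648*I*√2010/5 ≈ -5.5145e+5 - 5810.4*I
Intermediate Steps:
U(E) = -3*√E
(4456 - 3808)*(-851 + U(h(9, 1/(7 + 8)))) = (4456 - 3808)*(-851 - 3*√(1/(7 + 8) - 1*9)) = 648*(-851 - 3*√(1/15 - 9)) = 648*(-851 - I*√2010/5) = -551448 - 648*I*√2010/5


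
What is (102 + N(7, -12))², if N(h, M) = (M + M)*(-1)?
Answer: 15876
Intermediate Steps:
N(h, M) = -2*M (N(h, M) = (2*M)*(-1) = -2*M)
(102 + N(7, -12))² = (102 - 2*(-12))² = (102 + 24)² = 126² = 15876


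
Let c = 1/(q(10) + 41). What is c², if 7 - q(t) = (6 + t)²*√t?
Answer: 2569/1665945856 + 3*√10/52060808 ≈ 1.7243e-6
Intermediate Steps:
q(t) = 7 - √t*(6 + t)² (q(t) = 7 - (6 + t)²*√t = 7 - √t*(6 + t)²)
c = 1/(48 - 256*√10) (c = 1/((7 - √10*(6 + 10)²) + 41) = 1/((7 - 1*√10*16²) + 41) = 1/((7 - 1*√10*256) + 41) = 1/((7 - 256*√10) + 41) = 1/(48 - 256*√10) ≈ -0.0013131)
c² = (-3/40816 - √10/2551)²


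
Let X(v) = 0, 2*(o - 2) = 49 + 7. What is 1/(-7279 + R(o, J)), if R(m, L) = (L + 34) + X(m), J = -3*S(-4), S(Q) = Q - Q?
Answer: -1/7245 ≈ -0.00013803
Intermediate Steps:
S(Q) = 0
o = 30 (o = 2 + (49 + 7)/2 = 2 + (1/2)*56 = 2 + 28 = 30)
J = 0 (J = -3*0 = 0)
R(m, L) = 34 + L (R(m, L) = (L + 34) + 0 = (34 + L) + 0 = 34 + L)
1/(-7279 + R(o, J)) = 1/(-7279 + (34 + 0)) = 1/(-7279 + 34) = 1/(-7245) = -1/7245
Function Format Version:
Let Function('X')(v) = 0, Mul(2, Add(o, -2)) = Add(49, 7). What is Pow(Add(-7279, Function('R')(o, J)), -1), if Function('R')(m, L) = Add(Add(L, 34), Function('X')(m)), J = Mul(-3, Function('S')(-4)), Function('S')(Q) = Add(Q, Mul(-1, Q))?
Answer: Rational(-1, 7245) ≈ -0.00013803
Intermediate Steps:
Function('S')(Q) = 0
o = 30 (o = Add(2, Mul(Rational(1, 2), Add(49, 7))) = Add(2, Mul(Rational(1, 2), 56)) = Add(2, 28) = 30)
J = 0 (J = Mul(-3, 0) = 0)
Function('R')(m, L) = Add(34, L) (Function('R')(m, L) = Add(Add(L, 34), 0) = Add(Add(34, L), 0) = Add(34, L))
Pow(Add(-7279, Function('R')(o, J)), -1) = Pow(Add(-7279, Add(34, 0)), -1) = Pow(Add(-7279, 34), -1) = Pow(-7245, -1) = Rational(-1, 7245)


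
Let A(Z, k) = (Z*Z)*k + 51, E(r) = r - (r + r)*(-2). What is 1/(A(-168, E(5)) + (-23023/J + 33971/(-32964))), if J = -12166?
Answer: 2604156/1837627529965 ≈ 1.4171e-6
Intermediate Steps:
E(r) = 5*r (E(r) = r - 2*r*(-2) = r - (-4)*r = r + 4*r = 5*r)
A(Z, k) = 51 + k*Z² (A(Z, k) = Z²*k + 51 = k*Z² + 51 = 51 + k*Z²)
1/(A(-168, E(5)) + (-23023/J + 33971/(-32964))) = 1/((51 + (5*5)*(-168)²) + (-23023/(-12166) + 33971/(-32964))) = 1/((51 + 25*28224) + (-23023*(-1/12166) + 33971*(-1/32964))) = 1/((51 + 705600) + (299/158 - 33971/32964)) = 1/(705651 + 2244409/2604156) = 1/(1837627529965/2604156) = 2604156/1837627529965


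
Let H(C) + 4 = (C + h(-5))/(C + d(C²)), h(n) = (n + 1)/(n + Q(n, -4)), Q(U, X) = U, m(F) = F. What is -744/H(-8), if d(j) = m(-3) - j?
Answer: 139500/731 ≈ 190.83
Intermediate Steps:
h(n) = (1 + n)/(2*n) (h(n) = (n + 1)/(n + n) = (1 + n)/((2*n)) = (1 + n)*(1/(2*n)) = (1 + n)/(2*n))
d(j) = -3 - j
H(C) = -4 + (⅖ + C)/(-3 + C - C²) (H(C) = -4 + (C + (½)*(1 - 5)/(-5))/(C + (-3 - C²)) = -4 + (C + (½)*(-⅕)*(-4))/(-3 + C - C²) = -4 + (C + ⅖)/(-3 + C - C²) = -4 + (⅖ + C)/(-3 + C - C²))
-744/H(-8) = -744*(3 + (-8)² - 1*(-8))/(-62/5 - 4*(-8)² + 3*(-8)) = -744*(3 + 64 + 8)/(-62/5 - 4*64 - 24) = -744*75/(-62/5 - 256 - 24) = -744/((1/75)*(-1462/5)) = -744/(-1462/375) = -744*(-375/1462) = 139500/731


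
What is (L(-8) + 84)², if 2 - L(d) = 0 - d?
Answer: 6084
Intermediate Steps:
L(d) = 2 + d (L(d) = 2 - (0 - d) = 2 - (-1)*d = 2 + d)
(L(-8) + 84)² = ((2 - 8) + 84)² = (-6 + 84)² = 78² = 6084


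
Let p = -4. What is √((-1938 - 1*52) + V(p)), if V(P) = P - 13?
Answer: 3*I*√223 ≈ 44.8*I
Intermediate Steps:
V(P) = -13 + P
√((-1938 - 1*52) + V(p)) = √((-1938 - 1*52) + (-13 - 4)) = √((-1938 - 52) - 17) = √(-1990 - 17) = √(-2007) = 3*I*√223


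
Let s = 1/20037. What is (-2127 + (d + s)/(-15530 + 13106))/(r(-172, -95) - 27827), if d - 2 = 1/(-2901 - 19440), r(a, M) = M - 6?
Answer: 42740718708551/561195265189856 ≈ 0.076160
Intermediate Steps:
r(a, M) = -6 + M
s = 1/20037 ≈ 4.9908e-5
d = 44681/22341 (d = 2 + 1/(-2901 - 19440) = 2 + 1/(-22341) = 2 - 1/22341 = 44681/22341 ≈ 2.0000)
(-2127 + (d + s)/(-15530 + 13106))/(r(-172, -95) - 27827) = (-2127 + (44681/22341 + 1/20037)/(-15530 + 13106))/((-6 - 95) - 27827) = (-2127 + (99477282/49738513)/(-2424))/(-101 - 27827) = (-2127 + (99477282/49738513)*(-1/2424))/(-27928) = (-2127 - 16579547/20094359252)*(-1/27928) = -42740718708551/20094359252*(-1/27928) = 42740718708551/561195265189856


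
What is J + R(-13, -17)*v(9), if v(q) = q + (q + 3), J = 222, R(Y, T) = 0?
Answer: 222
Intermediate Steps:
v(q) = 3 + 2*q (v(q) = q + (3 + q) = 3 + 2*q)
J + R(-13, -17)*v(9) = 222 + 0*(3 + 2*9) = 222 + 0*(3 + 18) = 222 + 0*21 = 222 + 0 = 222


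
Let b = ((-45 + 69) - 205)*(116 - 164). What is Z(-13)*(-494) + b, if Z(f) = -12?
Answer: 14616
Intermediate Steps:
b = 8688 (b = (24 - 205)*(-48) = -181*(-48) = 8688)
Z(-13)*(-494) + b = -12*(-494) + 8688 = 5928 + 8688 = 14616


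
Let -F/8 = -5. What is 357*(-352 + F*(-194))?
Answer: -2895984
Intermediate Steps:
F = 40 (F = -8*(-5) = 40)
357*(-352 + F*(-194)) = 357*(-352 + 40*(-194)) = 357*(-352 - 7760) = 357*(-8112) = -2895984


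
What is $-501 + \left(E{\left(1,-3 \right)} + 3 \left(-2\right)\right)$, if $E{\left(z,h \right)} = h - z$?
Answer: $-511$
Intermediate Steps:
$-501 + \left(E{\left(1,-3 \right)} + 3 \left(-2\right)\right) = -501 + \left(\left(-3 - 1\right) + 3 \left(-2\right)\right) = -501 - 10 = -511$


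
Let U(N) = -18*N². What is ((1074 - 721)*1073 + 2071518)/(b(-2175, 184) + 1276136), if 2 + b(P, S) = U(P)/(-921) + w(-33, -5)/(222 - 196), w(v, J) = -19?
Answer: 19558190834/10924073255 ≈ 1.7904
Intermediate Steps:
b(P, S) = -71/26 + 6*P²/307 (b(P, S) = -2 + (-18*P²/(-921) - 19/(222 - 196)) = -2 + (-18*P²*(-1/921) - 19/26) = -2 + (6*P²/307 - 19*1/26) = -2 + (6*P²/307 - 19/26) = -2 + (-19/26 + 6*P²/307) = -71/26 + 6*P²/307)
((1074 - 721)*1073 + 2071518)/(b(-2175, 184) + 1276136) = ((1074 - 721)*1073 + 2071518)/((-71/26 + (6/307)*(-2175)²) + 1276136) = (353*1073 + 2071518)/((-71/26 + (6/307)*4730625) + 1276136) = (378769 + 2071518)/((-71/26 + 28383750/307) + 1276136) = 2450287/(737955703/7982 + 1276136) = 2450287/(10924073255/7982) = 2450287*(7982/10924073255) = 19558190834/10924073255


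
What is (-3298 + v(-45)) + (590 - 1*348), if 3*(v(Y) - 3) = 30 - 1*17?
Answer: -9146/3 ≈ -3048.7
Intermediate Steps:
v(Y) = 22/3 (v(Y) = 3 + (30 - 1*17)/3 = 3 + (30 - 17)/3 = 3 + (1/3)*13 = 3 + 13/3 = 22/3)
(-3298 + v(-45)) + (590 - 1*348) = (-3298 + 22/3) + (590 - 1*348) = -9872/3 + (590 - 348) = -9872/3 + 242 = -9146/3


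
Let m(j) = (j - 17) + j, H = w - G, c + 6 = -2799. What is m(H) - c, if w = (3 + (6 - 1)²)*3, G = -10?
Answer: 2976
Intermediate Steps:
w = 84 (w = (3 + 5²)*3 = (3 + 25)*3 = 28*3 = 84)
c = -2805 (c = -6 - 2799 = -2805)
H = 94 (H = 84 - 1*(-10) = 84 + 10 = 94)
m(j) = -17 + 2*j (m(j) = (-17 + j) + j = -17 + 2*j)
m(H) - c = (-17 + 2*94) - 1*(-2805) = (-17 + 188) + 2805 = 171 + 2805 = 2976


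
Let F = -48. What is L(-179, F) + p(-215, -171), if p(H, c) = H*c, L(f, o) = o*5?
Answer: 36525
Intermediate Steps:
L(f, o) = 5*o
L(-179, F) + p(-215, -171) = 5*(-48) - 215*(-171) = -240 + 36765 = 36525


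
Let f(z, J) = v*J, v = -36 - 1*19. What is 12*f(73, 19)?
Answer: -12540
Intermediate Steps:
v = -55 (v = -36 - 19 = -55)
f(z, J) = -55*J
12*f(73, 19) = 12*(-55*19) = 12*(-1045) = -12540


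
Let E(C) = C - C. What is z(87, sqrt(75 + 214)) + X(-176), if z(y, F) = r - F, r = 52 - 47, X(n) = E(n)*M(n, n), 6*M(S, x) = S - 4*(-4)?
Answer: -12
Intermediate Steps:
M(S, x) = 8/3 + S/6 (M(S, x) = (S - 4*(-4))/6 = (S + 16)/6 = (16 + S)/6 = 8/3 + S/6)
E(C) = 0
X(n) = 0 (X(n) = 0*(8/3 + n/6) = 0)
r = 5
z(y, F) = 5 - F
z(87, sqrt(75 + 214)) + X(-176) = (5 - sqrt(75 + 214)) + 0 = (5 - sqrt(289)) + 0 = (5 - 1*17) + 0 = (5 - 17) + 0 = -12 + 0 = -12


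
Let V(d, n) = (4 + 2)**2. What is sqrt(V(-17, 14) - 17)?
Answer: sqrt(19) ≈ 4.3589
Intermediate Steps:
V(d, n) = 36 (V(d, n) = 6**2 = 36)
sqrt(V(-17, 14) - 17) = sqrt(36 - 17) = sqrt(19)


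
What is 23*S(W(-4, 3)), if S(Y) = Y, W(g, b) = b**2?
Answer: 207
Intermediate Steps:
23*S(W(-4, 3)) = 23*3**2 = 23*9 = 207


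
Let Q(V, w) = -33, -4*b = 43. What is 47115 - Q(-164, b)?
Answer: 47148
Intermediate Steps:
b = -43/4 (b = -1/4*43 = -43/4 ≈ -10.750)
47115 - Q(-164, b) = 47115 - 1*(-33) = 47115 + 33 = 47148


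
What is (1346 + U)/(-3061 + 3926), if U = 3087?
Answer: 4433/865 ≈ 5.1249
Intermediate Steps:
(1346 + U)/(-3061 + 3926) = (1346 + 3087)/(-3061 + 3926) = 4433/865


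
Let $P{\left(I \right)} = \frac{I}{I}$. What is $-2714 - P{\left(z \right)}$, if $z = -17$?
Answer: $-2715$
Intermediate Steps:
$P{\left(I \right)} = 1$
$-2714 - P{\left(z \right)} = -2714 - 1 = -2715$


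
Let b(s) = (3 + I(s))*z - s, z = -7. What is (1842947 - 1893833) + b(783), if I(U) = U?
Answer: -57171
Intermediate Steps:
b(s) = -21 - 8*s (b(s) = (3 + s)*(-7) - s = (-21 - 7*s) - s = -21 - 8*s)
(1842947 - 1893833) + b(783) = (1842947 - 1893833) + (-21 - 8*783) = -50886 + (-21 - 6264) = -50886 - 6285 = -57171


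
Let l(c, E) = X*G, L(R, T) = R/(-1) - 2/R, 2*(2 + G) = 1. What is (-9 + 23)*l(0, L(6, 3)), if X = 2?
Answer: -42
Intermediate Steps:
G = -3/2 (G = -2 + (½)*1 = -2 + ½ = -3/2 ≈ -1.5000)
L(R, T) = -R - 2/R (L(R, T) = R*(-1) - 2/R = -R - 2/R)
l(c, E) = -3 (l(c, E) = 2*(-3/2) = -3)
(-9 + 23)*l(0, L(6, 3)) = (-9 + 23)*(-3) = 14*(-3) = -42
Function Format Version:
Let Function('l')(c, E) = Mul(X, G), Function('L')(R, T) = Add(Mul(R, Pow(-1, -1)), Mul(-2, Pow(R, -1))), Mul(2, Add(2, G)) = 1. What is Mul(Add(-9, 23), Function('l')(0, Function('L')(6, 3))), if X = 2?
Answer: -42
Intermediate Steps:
G = Rational(-3, 2) (G = Add(-2, Mul(Rational(1, 2), 1)) = Add(-2, Rational(1, 2)) = Rational(-3, 2) ≈ -1.5000)
Function('L')(R, T) = Add(Mul(-1, R), Mul(-2, Pow(R, -1))) (Function('L')(R, T) = Add(Mul(R, -1), Mul(-2, Pow(R, -1))) = Add(Mul(-1, R), Mul(-2, Pow(R, -1))))
Function('l')(c, E) = -3 (Function('l')(c, E) = Mul(2, Rational(-3, 2)) = -3)
Mul(Add(-9, 23), Function('l')(0, Function('L')(6, 3))) = Mul(Add(-9, 23), -3) = Mul(14, -3) = -42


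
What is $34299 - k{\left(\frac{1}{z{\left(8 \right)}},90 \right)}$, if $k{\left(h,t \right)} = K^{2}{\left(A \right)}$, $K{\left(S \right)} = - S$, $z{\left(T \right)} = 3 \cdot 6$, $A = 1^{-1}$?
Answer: $34298$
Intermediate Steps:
$A = 1$
$z{\left(T \right)} = 18$
$k{\left(h,t \right)} = 1$ ($k{\left(h,t \right)} = \left(\left(-1\right) 1\right)^{2} = \left(-1\right)^{2} = 1$)
$34299 - k{\left(\frac{1}{z{\left(8 \right)}},90 \right)} = 34299 - 1 = 34298$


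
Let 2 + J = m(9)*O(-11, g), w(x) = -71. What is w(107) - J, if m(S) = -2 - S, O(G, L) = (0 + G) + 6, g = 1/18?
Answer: -124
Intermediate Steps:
g = 1/18 ≈ 0.055556
O(G, L) = 6 + G (O(G, L) = G + 6 = 6 + G)
J = 53 (J = -2 + (-2 - 1*9)*(6 - 11) = -2 + (-2 - 9)*(-5) = -2 - 11*(-5) = -2 + 55 = 53)
w(107) - J = -71 - 1*53 = -71 - 53 = -124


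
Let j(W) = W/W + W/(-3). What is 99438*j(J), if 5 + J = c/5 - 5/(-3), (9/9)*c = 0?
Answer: 629774/3 ≈ 2.0992e+5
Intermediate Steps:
c = 0
J = -10/3 (J = -5 + (0/5 - 5/(-3)) = -5 + (0*(⅕) - 5*(-⅓)) = -5 + (0 + 5/3) = -5 + 5/3 = -10/3 ≈ -3.3333)
j(W) = 1 - W/3 (j(W) = 1 + W*(-⅓) = 1 - W/3)
99438*j(J) = 99438*(1 - ⅓*(-10/3)) = 99438*(1 + 10/9) = 99438*(19/9) = 629774/3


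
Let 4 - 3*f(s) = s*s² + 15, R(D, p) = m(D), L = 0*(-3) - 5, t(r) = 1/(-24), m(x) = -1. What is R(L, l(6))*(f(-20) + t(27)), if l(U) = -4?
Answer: -63911/24 ≈ -2663.0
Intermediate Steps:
t(r) = -1/24
L = -5 (L = 0 - 5 = -5)
R(D, p) = -1
f(s) = -11/3 - s³/3 (f(s) = 4/3 - (s*s² + 15)/3 = 4/3 - (s³ + 15)/3 = 4/3 - (15 + s³)/3 = 4/3 + (-5 - s³/3) = -11/3 - s³/3)
R(L, l(6))*(f(-20) + t(27)) = -((-11/3 - ⅓*(-20)³) - 1/24) = -((-11/3 - ⅓*(-8000)) - 1/24) = -((-11/3 + 8000/3) - 1/24) = -(2663 - 1/24) = -1*63911/24 = -63911/24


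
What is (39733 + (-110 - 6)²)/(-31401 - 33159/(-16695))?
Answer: -42285255/24962216 ≈ -1.6940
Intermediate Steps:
(39733 + (-110 - 6)²)/(-31401 - 33159/(-16695)) = (39733 + (-116)²)/(-31401 - 33159*(-1/16695)) = (39733 + 13456)/(-31401 + 1579/795) = 53189/(-24962216/795) = 53189*(-795/24962216) = -42285255/24962216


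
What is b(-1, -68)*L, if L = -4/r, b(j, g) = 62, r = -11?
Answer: 248/11 ≈ 22.545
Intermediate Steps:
L = 4/11 (L = -4/(-11) = -4*(-1/11) = 4/11 ≈ 0.36364)
b(-1, -68)*L = 62*(4/11) = 248/11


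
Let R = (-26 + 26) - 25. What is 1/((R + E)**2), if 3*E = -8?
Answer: 9/6889 ≈ 0.0013064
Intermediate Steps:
E = -8/3 (E = (1/3)*(-8) = -8/3 ≈ -2.6667)
R = -25 (R = 0 - 25 = -25)
1/((R + E)**2) = 1/((-25 - 8/3)**2) = 1/((-83/3)**2) = 1/(6889/9) = 9/6889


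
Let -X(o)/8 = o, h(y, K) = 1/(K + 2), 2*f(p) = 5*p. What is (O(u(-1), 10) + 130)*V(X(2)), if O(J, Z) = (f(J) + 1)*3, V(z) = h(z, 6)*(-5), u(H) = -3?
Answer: -1105/16 ≈ -69.063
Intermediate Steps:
f(p) = 5*p/2 (f(p) = (5*p)/2 = 5*p/2)
h(y, K) = 1/(2 + K)
X(o) = -8*o
V(z) = -5/8 (V(z) = -5/(2 + 6) = -5/8)
O(J, Z) = 3 + 15*J/2 (O(J, Z) = (5*J/2 + 1)*3 = (1 + 5*J/2)*3 = 3 + 15*J/2)
(O(u(-1), 10) + 130)*V(X(2)) = ((3 + (15/2)*(-3)) + 130)*(-5/8) = ((3 - 45/2) + 130)*(-5/8) = (-39/2 + 130)*(-5/8) = (221/2)*(-5/8) = -1105/16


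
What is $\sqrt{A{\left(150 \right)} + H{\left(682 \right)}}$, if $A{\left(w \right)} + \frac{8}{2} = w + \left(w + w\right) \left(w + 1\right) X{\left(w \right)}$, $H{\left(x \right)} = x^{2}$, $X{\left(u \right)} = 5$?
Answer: $\sqrt{691770} \approx 831.73$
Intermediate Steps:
$A{\left(w \right)} = -4 + w + 10 w \left(1 + w\right)$ ($A{\left(w \right)} = -4 + \left(w + \left(w + w\right) \left(w + 1\right) 5\right) = -4 + \left(w + 2 w \left(1 + w\right) 5\right) = -4 + \left(w + 10 w \left(1 + w\right)\right) = -4 + w + 10 w \left(1 + w\right)$)
$\sqrt{A{\left(150 \right)} + H{\left(682 \right)}} = \sqrt{\left(-4 + 10 \cdot 150^{2} + 11 \cdot 150\right) + 682^{2}} = \sqrt{\left(-4 + 10 \cdot 22500 + 1650\right) + 465124} = \sqrt{\left(-4 + 225000 + 1650\right) + 465124} = \sqrt{226646 + 465124} = \sqrt{691770}$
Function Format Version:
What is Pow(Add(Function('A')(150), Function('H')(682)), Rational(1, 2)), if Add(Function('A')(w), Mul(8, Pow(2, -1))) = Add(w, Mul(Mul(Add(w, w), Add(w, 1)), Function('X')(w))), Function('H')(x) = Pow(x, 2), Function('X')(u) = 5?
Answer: Pow(691770, Rational(1, 2)) ≈ 831.73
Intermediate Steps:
Function('A')(w) = Add(-4, w, Mul(10, w, Add(1, w))) (Function('A')(w) = Add(-4, Add(w, Mul(Mul(Add(w, w), Add(w, 1)), 5))) = Add(-4, Add(w, Mul(Mul(Mul(2, w), Add(1, w)), 5))) = Add(-4, Add(w, Mul(Mul(2, w, Add(1, w)), 5))) = Add(-4, Add(w, Mul(10, w, Add(1, w)))) = Add(-4, w, Mul(10, w, Add(1, w))))
Pow(Add(Function('A')(150), Function('H')(682)), Rational(1, 2)) = Pow(Add(Add(-4, Mul(10, Pow(150, 2)), Mul(11, 150)), Pow(682, 2)), Rational(1, 2)) = Pow(Add(Add(-4, Mul(10, 22500), 1650), 465124), Rational(1, 2)) = Pow(Add(Add(-4, 225000, 1650), 465124), Rational(1, 2)) = Pow(Add(226646, 465124), Rational(1, 2)) = Pow(691770, Rational(1, 2))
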